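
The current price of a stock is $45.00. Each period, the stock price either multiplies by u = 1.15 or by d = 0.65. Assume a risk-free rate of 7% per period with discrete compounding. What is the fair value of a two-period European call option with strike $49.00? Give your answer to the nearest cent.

Risk-neutral probability p = (1 + 0.07 − 0.65)/(1.15 − 0.65) = 0.4200/0.5000 = 0.8400
Terminal stock prices: S_uu = 59.51, S_ud = 33.64, S_dd = 19.01
Terminal payoffs (S − K): max(10.51, 0) = 10.51, max(-15.36, 0) = 0, max(-29.99, 0) = 0
Node u (S = 51.75): V_u = 1/1.07·[0.8400·10.5125 + 0.1600·0.0000] = 8.2528
Node d (S = 29.25): V_d = 1/1.07·[0.8400·0.0000 + 0.1600·0.0000] = 0.0000
Node 0 (S = 45): V_0 = 1/1.07·[0.8400·8.2528 + 0.1600·0.0000] = 6.4788

$6.48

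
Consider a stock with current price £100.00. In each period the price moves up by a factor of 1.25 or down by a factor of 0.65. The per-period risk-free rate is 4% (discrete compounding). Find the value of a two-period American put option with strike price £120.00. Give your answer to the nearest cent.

Risk-neutral probability p = (1 + 0.04 − 0.65)/(1.25 − 0.65) = 0.3900/0.6000 = 0.6500
Terminal stock prices: S_uu = 156.2, S_ud = 81.25, S_dd = 42.25
Terminal payoffs (K − S): max(-36.25, 0) = 0, max(38.75, 0) = 38.75, max(77.75, 0) = 77.75
Node u (S = 125): continuation = 1/1.04·[0.6500·0.0000 + 0.3500·38.7500] = 13.0409; exercise value = 0.0000 ≤ continuation, so V_u = 13.0409
Node d (S = 65): continuation = 1/1.04·[0.6500·38.7500 + 0.3500·77.7500] = 50.3846; exercise value = 55.0000 > continuation, so V_d = 55.0000 (exercise)
Node 0 (S = 100): continuation = 1/1.04·[0.6500·13.0409 + 0.3500·55.0000] = 26.6602; exercise value = 20.0000 ≤ continuation, so V_0 = 26.6602

£26.66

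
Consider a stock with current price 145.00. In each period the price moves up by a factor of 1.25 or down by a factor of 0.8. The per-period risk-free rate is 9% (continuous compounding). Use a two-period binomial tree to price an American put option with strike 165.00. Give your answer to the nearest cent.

20.00

Risk-neutral probability p = (e^0.09 − 0.8)/(1.25 − 0.8) = 0.2942/0.4500 = 0.6537
Terminal stock prices: S_uu = 226.6, S_ud = 145, S_dd = 92.8
Terminal payoffs (K − S): max(-61.56, 0) = 0, max(20, 0) = 20, max(72.2, 0) = 72.2
Node u (S = 181.2): continuation = e^(−0.09)·[0.6537·0.0000 + 0.3463·20.0000] = 6.3295; exercise value = 0.0000 ≤ continuation, so V_u = 6.3295
Node d (S = 116): continuation = e^(−0.09)·[0.6537·20.0000 + 0.3463·72.2000] = 34.7986; exercise value = 49.0000 > continuation, so V_d = 49.0000 (exercise)
Node 0 (S = 145): continuation = e^(−0.09)·[0.6537·6.3295 + 0.3463·49.0000] = 19.2889; exercise value = 20.0000 > continuation, so V_0 = 20.0000 (exercise)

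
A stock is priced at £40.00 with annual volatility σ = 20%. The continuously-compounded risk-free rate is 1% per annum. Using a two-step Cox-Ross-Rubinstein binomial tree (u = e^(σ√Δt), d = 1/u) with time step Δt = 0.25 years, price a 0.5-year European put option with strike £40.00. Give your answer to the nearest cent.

CRR parameters: u = e^(σ√Δt) = e^(0.2·√0.25) = 1.1052, d = 1/u = 0.9048
Per-period rate: rΔt = 0.01·0.25 = 0.0025, so R = e^0.0025 = 1.0025
Risk-neutral probability p = (e^0.0025 − 0.9048)/(1.1052 − 0.9048) = 0.0977/0.2003 = 0.4875
Terminal stock prices: S_uu = 48.86, S_ud = 40, S_dd = 32.75
Terminal payoffs (K − S): max(-8.856, 0) = 0, max(0, 0) = 0, max(7.251, 0) = 7.251
Node u (S = 44.21): V_u = e^(−0.0025)·[0.4875·0.0000 + 0.5125·0.0000] = 0.0000
Node d (S = 36.19): V_d = e^(−0.0025)·[0.4875·0.0000 + 0.5125·7.2508] = 3.7066
Node 0 (S = 40): V_0 = e^(−0.0025)·[0.4875·0.0000 + 0.5125·3.7066] = 1.8948

£1.89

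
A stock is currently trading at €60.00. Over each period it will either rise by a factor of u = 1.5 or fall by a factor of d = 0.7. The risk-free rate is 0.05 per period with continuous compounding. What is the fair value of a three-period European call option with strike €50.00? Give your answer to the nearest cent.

€23.54

Risk-neutral probability p = (e^0.05 − 0.7)/(1.5 − 0.7) = 0.3513/0.8000 = 0.4391
Terminal stock prices: S_uuu = 202.5, S_uud = 94.5, S_udd = 44.1, S_ddd = 20.58
Terminal payoffs (S − K): max(152.5, 0) = 152.5, max(44.5, 0) = 44.5, max(-5.9, 0) = 0, max(-29.42, 0) = 0
Node uu (S = 135): V_uu = e^(−0.05)·[0.4391·152.5000 + 0.5609·44.5000] = 87.4385
Node ud (S = 63): V_ud = e^(−0.05)·[0.4391·44.5000 + 0.5609·0.0000] = 18.5865
Node dd (S = 29.4): V_dd = e^(−0.05)·[0.4391·0.0000 + 0.5609·0.0000] = 0.0000
Node u (S = 90): V_u = e^(−0.05)·[0.4391·87.4385 + 0.5609·18.5865] = 46.4377
Node d (S = 42): V_d = e^(−0.05)·[0.4391·18.5865 + 0.5609·0.0000] = 7.7631
Node 0 (S = 60): V_0 = e^(−0.05)·[0.4391·46.4377 + 0.5609·7.7631] = 23.5379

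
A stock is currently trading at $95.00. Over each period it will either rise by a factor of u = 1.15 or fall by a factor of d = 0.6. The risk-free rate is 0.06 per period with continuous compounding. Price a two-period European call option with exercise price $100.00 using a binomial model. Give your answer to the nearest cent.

Risk-neutral probability p = (e^0.06 − 0.6)/(1.15 − 0.6) = 0.4618/0.5500 = 0.8397
Terminal stock prices: S_uu = 125.6, S_ud = 65.55, S_dd = 34.2
Terminal payoffs (S − K): max(25.64, 0) = 25.64, max(-34.45, 0) = 0, max(-65.8, 0) = 0
Node u (S = 109.2): V_u = e^(−0.06)·[0.8397·25.6375 + 0.1603·0.0000] = 20.2742
Node d (S = 57): V_d = e^(−0.06)·[0.8397·0.0000 + 0.1603·0.0000] = 0.0000
Node 0 (S = 95): V_0 = e^(−0.06)·[0.8397·20.2742 + 0.1603·0.0000] = 16.0329

$16.03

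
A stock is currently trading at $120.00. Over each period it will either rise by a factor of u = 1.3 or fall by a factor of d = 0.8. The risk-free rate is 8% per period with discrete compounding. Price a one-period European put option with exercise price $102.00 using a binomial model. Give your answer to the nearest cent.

Risk-neutral probability p = (1 + 0.08 − 0.8)/(1.3 − 0.8) = 0.2800/0.5000 = 0.5600
Terminal stock prices: S_u = 156, S_d = 96
Terminal payoffs (K − S): max(-54, 0) = 0, max(6, 0) = 6
Node 0 (S = 120): V_0 = 1/1.08·[0.5600·0.0000 + 0.4400·6.0000] = 2.4444

$2.44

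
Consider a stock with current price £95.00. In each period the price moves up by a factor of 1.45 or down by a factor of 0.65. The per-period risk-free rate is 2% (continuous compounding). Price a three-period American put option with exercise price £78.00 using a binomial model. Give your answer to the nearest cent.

Risk-neutral probability p = (e^0.02 − 0.65)/(1.45 − 0.65) = 0.3702/0.8000 = 0.4628
Terminal stock prices: S_uuu = 289.6, S_uud = 129.8, S_udd = 58.2, S_ddd = 26.09
Terminal payoffs (K − S): max(-211.6, 0) = 0, max(-51.83, 0) = 0, max(19.8, 0) = 19.8, max(51.91, 0) = 51.91
Node uu (S = 199.7): continuation = e^(−0.02)·[0.4628·0.0000 + 0.5372·0.0000] = 0.0000; exercise value = 0.0000 ≤ continuation, so V_uu = 0.0000
Node ud (S = 89.54): continuation = e^(−0.02)·[0.4628·0.0000 + 0.5372·19.8006] = 10.4272; exercise value = 0.0000 ≤ continuation, so V_ud = 10.4272
Node dd (S = 40.14): continuation = e^(−0.02)·[0.4628·19.8006 + 0.5372·51.9106] = 36.3180; exercise value = 37.8625 > continuation, so V_dd = 37.8625 (exercise)
Node u (S = 137.8): continuation = e^(−0.02)·[0.4628·0.0000 + 0.5372·10.4272] = 5.4911; exercise value = 0.0000 ≤ continuation, so V_u = 5.4911
Node d (S = 61.75): continuation = e^(−0.02)·[0.4628·10.4272 + 0.5372·37.8625] = 24.6684; exercise value = 16.2500 ≤ continuation, so V_d = 24.6684
Node 0 (S = 95): continuation = e^(−0.02)·[0.4628·5.4911 + 0.5372·24.6684] = 15.4813; exercise value = 0.0000 ≤ continuation, so V_0 = 15.4813

£15.48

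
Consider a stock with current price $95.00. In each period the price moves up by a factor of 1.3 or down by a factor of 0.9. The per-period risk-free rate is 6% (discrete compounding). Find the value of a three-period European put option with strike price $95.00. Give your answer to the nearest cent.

Risk-neutral probability p = (1 + 0.06 − 0.9)/(1.3 − 0.9) = 0.1600/0.4000 = 0.4000
Terminal stock prices: S_uuu = 208.7, S_uud = 144.5, S_udd = 100, S_ddd = 69.26
Terminal payoffs (K − S): max(-113.7, 0) = 0, max(-49.5, 0) = 0, max(-5.035, 0) = 0, max(25.74, 0) = 25.74
Node uu (S = 160.6): V_uu = 1/1.06·[0.4000·0.0000 + 0.6000·0.0000] = 0.0000
Node ud (S = 111.2): V_ud = 1/1.06·[0.4000·0.0000 + 0.6000·0.0000] = 0.0000
Node dd (S = 76.95): V_dd = 1/1.06·[0.4000·0.0000 + 0.6000·25.7450] = 14.5726
Node u (S = 123.5): V_u = 1/1.06·[0.4000·0.0000 + 0.6000·0.0000] = 0.0000
Node d (S = 85.5): V_d = 1/1.06·[0.4000·0.0000 + 0.6000·14.5726] = 8.2487
Node 0 (S = 95): V_0 = 1/1.06·[0.4000·0.0000 + 0.6000·8.2487] = 4.6691

$4.67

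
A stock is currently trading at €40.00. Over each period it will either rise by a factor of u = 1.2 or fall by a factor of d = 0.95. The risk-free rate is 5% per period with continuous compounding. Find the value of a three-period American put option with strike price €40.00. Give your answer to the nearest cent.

Risk-neutral probability p = (e^0.05 − 0.95)/(1.2 − 0.95) = 0.1013/0.2500 = 0.4051
Terminal stock prices: S_uuu = 69.12, S_uud = 54.72, S_udd = 43.32, S_ddd = 34.29
Terminal payoffs (K − S): max(-29.12, 0) = 0, max(-14.72, 0) = 0, max(-3.32, 0) = 0, max(5.705, 0) = 5.705
Node uu (S = 57.6): continuation = e^(−0.05)·[0.4051·0.0000 + 0.5949·0.0000] = 0.0000; exercise value = 0.0000 ≤ continuation, so V_uu = 0.0000
Node ud (S = 45.6): continuation = e^(−0.05)·[0.4051·0.0000 + 0.5949·0.0000] = 0.0000; exercise value = 0.0000 ≤ continuation, so V_ud = 0.0000
Node dd (S = 36.1): continuation = e^(−0.05)·[0.4051·0.0000 + 0.5949·5.7050] = 3.2285; exercise value = 3.9000 > continuation, so V_dd = 3.9000 (exercise)
Node u (S = 48): continuation = e^(−0.05)·[0.4051·0.0000 + 0.5949·0.0000] = 0.0000; exercise value = 0.0000 ≤ continuation, so V_u = 0.0000
Node d (S = 38): continuation = e^(−0.05)·[0.4051·0.0000 + 0.5949·3.9000] = 2.2070; exercise value = 2.0000 ≤ continuation, so V_d = 2.2070
Node 0 (S = 40): continuation = e^(−0.05)·[0.4051·0.0000 + 0.5949·2.2070] = 1.2490; exercise value = 0.0000 ≤ continuation, so V_0 = 1.2490

€1.25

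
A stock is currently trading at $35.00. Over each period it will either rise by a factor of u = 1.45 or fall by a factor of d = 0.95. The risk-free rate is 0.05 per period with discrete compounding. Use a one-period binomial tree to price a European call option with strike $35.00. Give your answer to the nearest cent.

Risk-neutral probability p = (1 + 0.05 − 0.95)/(1.45 − 0.95) = 0.1000/0.5000 = 0.2000
Terminal stock prices: S_u = 50.75, S_d = 33.25
Terminal payoffs (S − K): max(15.75, 0) = 15.75, max(-1.75, 0) = 0
Node 0 (S = 35): V_0 = 1/1.05·[0.2000·15.7500 + 0.8000·0.0000] = 3.0000

$3.00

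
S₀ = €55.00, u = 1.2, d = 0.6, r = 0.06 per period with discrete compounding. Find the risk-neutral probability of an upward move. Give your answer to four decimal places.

p = 0.7667

Risk-neutral probability p = (1 + 0.06 − 0.6)/(1.2 − 0.6) = 0.4600/0.6000 = 0.7667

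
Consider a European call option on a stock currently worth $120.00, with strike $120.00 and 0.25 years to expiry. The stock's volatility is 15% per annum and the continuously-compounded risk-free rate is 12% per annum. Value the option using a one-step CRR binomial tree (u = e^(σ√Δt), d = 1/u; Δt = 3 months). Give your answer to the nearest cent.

CRR parameters: u = e^(σ√Δt) = e^(0.15·√0.25) = 1.0779, d = 1/u = 0.9277
Per-period rate: rΔt = 0.12·0.25 = 0.03, so R = e^0.03 = 1.0305
Risk-neutral probability p = (e^0.03 − 0.9277)/(1.0779 − 0.9277) = 0.1027/0.1501 = 0.6841
Terminal stock prices: S_u = 129.3, S_d = 111.3
Terminal payoffs (S − K): max(9.346, 0) = 9.346, max(-8.671, 0) = 0
Node 0 (S = 120): V_0 = e^(−0.03)·[0.6841·9.3461 + 0.3159·0.0000] = 6.2047

$6.20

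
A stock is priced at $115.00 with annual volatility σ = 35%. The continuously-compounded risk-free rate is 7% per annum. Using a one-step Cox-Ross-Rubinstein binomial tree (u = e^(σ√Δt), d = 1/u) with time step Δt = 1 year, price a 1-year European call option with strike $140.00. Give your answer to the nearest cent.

CRR parameters: u = e^(σ√Δt) = e^(0.35·√1) = 1.4191, d = 1/u = 0.7047
Per-period rate: rΔt = 0.07·1 = 0.07, so R = e^0.07 = 1.0725
Risk-neutral probability p = (e^0.07 − 0.7047)/(1.4191 − 0.7047) = 0.3678/0.7144 = 0.5149
Terminal stock prices: S_u = 163.2, S_d = 81.04
Terminal payoffs (S − K): max(23.19, 0) = 23.19, max(-58.96, 0) = 0
Node 0 (S = 115): V_0 = e^(−0.07)·[0.5149·23.1928 + 0.4851·0.0000] = 11.1342

$11.13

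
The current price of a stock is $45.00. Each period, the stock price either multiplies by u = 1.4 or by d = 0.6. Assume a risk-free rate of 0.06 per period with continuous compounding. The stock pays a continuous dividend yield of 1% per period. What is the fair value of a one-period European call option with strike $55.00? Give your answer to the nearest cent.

$4.25

Per-period risk-free factor R = e^0.06 = 1.0618; dividend-adjusted growth = e^(0.06−0.01) = 1.0513.
Risk-neutral probability p = (1.0513 − 0.6)/(1.4 − 0.6) = 0.4513/0.8000 = 0.5641
Terminal stock prices: S_u = 63, S_d = 27
Terminal payoffs (S − K): max(8, 0) = 8, max(-28, 0) = 0
Node 0 (S = 45): V_0 = e^(−0.06)·[0.5641·8.0000 + 0.4359·0.0000] = 4.2499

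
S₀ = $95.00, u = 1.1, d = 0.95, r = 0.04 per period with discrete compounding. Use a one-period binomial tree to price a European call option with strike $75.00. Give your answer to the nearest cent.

Risk-neutral probability p = (1 + 0.04 − 0.95)/(1.1 − 0.95) = 0.0900/0.1500 = 0.6000
Terminal stock prices: S_u = 104.5, S_d = 90.25
Terminal payoffs (S − K): max(29.5, 0) = 29.5, max(15.25, 0) = 15.25
Node 0 (S = 95): V_0 = 1/1.04·[0.6000·29.5000 + 0.4000·15.2500] = 22.8846

$22.88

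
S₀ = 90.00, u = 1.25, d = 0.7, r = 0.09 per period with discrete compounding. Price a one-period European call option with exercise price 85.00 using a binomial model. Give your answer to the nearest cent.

Risk-neutral probability p = (1 + 0.09 − 0.7)/(1.25 − 0.7) = 0.3900/0.5500 = 0.7091
Terminal stock prices: S_u = 112.5, S_d = 63
Terminal payoffs (S − K): max(27.5, 0) = 27.5, max(-22, 0) = 0
Node 0 (S = 90): V_0 = 1/1.09·[0.7091·27.5000 + 0.2909·0.0000] = 17.8899

17.89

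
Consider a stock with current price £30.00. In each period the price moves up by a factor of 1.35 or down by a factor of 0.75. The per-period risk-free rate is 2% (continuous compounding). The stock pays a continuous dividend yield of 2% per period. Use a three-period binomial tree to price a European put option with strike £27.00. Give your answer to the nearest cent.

£4.37

Per-period risk-free factor R = e^0.02 = 1.0202; dividend-adjusted growth = e^(0.02−0.02) = 1.0000.
Risk-neutral probability p = (1.0000 − 0.75)/(1.35 − 0.75) = 0.2500/0.6000 = 0.4167
Terminal stock prices: S_uuu = 73.81, S_uud = 41.01, S_udd = 22.78, S_ddd = 12.66
Terminal payoffs (K − S): max(-46.81, 0) = 0, max(-14.01, 0) = 0, max(4.219, 0) = 4.219, max(14.34, 0) = 14.34
Node uu (S = 54.68): V_uu = e^(−0.02)·[0.4167·0.0000 + 0.5833·0.0000] = 0.0000
Node ud (S = 30.38): V_ud = e^(−0.02)·[0.4167·0.0000 + 0.5833·4.2188] = 2.4122
Node dd (S = 16.88): V_dd = e^(−0.02)·[0.4167·4.2188 + 0.5833·14.3438] = 9.9245
Node u (S = 40.5): V_u = e^(−0.02)·[0.4167·0.0000 + 0.5833·2.4122] = 1.3793
Node d (S = 22.5): V_d = e^(−0.02)·[0.4167·2.4122 + 0.5833·9.9245] = 6.6598
Node 0 (S = 30): V_0 = e^(−0.02)·[0.4167·1.3793 + 0.5833·6.6598] = 4.3713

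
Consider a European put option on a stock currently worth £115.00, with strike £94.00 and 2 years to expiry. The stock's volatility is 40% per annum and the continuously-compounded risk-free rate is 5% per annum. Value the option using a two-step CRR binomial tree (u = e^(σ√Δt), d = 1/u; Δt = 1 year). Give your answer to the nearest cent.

£11.01

CRR parameters: u = e^(σ√Δt) = e^(0.4·√1) = 1.4918, d = 1/u = 0.6703
Per-period rate: rΔt = 0.05·1 = 0.05, so R = e^0.05 = 1.0513
Risk-neutral probability p = (e^0.05 − 0.6703)/(1.4918 − 0.6703) = 0.3810/0.8215 = 0.4637
Terminal stock prices: S_uu = 255.9, S_ud = 115, S_dd = 51.67
Terminal payoffs (K − S): max(-161.9, 0) = 0, max(-21, 0) = 0, max(42.33, 0) = 42.33
Node u (S = 171.6): V_u = e^(−0.05)·[0.4637·0.0000 + 0.5363·0.0000] = 0.0000
Node d (S = 77.09): V_d = e^(−0.05)·[0.4637·0.0000 + 0.5363·42.3272] = 21.5920
Node 0 (S = 115): V_0 = e^(−0.05)·[0.4637·0.0000 + 0.5363·21.5920] = 11.0146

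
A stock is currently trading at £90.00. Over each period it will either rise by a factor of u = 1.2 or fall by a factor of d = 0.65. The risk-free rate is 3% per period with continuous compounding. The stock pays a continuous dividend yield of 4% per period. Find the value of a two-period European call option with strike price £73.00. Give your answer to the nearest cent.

£20.38

Per-period risk-free factor R = e^0.03 = 1.0305; dividend-adjusted growth = e^(0.03−0.04) = 0.9900.
Risk-neutral probability p = (0.9900 − 0.65)/(1.2 − 0.65) = 0.3400/0.5500 = 0.6183
Terminal stock prices: S_uu = 129.6, S_ud = 70.2, S_dd = 38.03
Terminal payoffs (S − K): max(56.6, 0) = 56.6, max(-2.8, 0) = 0, max(-34.97, 0) = 0
Node u (S = 108): V_u = e^(−0.03)·[0.6183·56.6000 + 0.3817·0.0000] = 33.9600
Node d (S = 58.5): V_d = e^(−0.03)·[0.6183·0.0000 + 0.3817·0.0000] = 0.0000
Node 0 (S = 90): V_0 = e^(−0.03)·[0.6183·33.9600 + 0.3817·0.0000] = 20.3760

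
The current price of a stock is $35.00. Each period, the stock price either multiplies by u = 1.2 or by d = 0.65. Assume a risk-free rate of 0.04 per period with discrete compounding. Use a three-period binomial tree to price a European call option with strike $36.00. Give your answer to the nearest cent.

$7.76

Risk-neutral probability p = (1 + 0.04 − 0.65)/(1.2 − 0.65) = 0.3900/0.5500 = 0.7091
Terminal stock prices: S_uuu = 60.48, S_uud = 32.76, S_udd = 17.75, S_ddd = 9.612
Terminal payoffs (S − K): max(24.48, 0) = 24.48, max(-3.24, 0) = 0, max(-18.25, 0) = 0, max(-26.39, 0) = 0
Node uu (S = 50.4): V_uu = 1/1.04·[0.7091·24.4800 + 0.2909·0.0000] = 16.6909
Node ud (S = 27.3): V_ud = 1/1.04·[0.7091·0.0000 + 0.2909·0.0000] = 0.0000
Node dd (S = 14.79): V_dd = 1/1.04·[0.7091·0.0000 + 0.2909·0.0000] = 0.0000
Node u (S = 42): V_u = 1/1.04·[0.7091·16.6909 + 0.2909·0.0000] = 11.3802
Node d (S = 22.75): V_d = 1/1.04·[0.7091·0.0000 + 0.2909·0.0000] = 0.0000
Node 0 (S = 35): V_0 = 1/1.04·[0.7091·11.3802 + 0.2909·0.0000] = 7.7592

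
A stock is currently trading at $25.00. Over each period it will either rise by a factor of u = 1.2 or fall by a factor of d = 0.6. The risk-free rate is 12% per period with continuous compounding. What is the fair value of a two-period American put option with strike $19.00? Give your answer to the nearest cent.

Risk-neutral probability p = (e^0.12 − 0.6)/(1.2 − 0.6) = 0.5275/0.6000 = 0.8792
Terminal stock prices: S_uu = 36, S_ud = 18, S_dd = 9
Terminal payoffs (K − S): max(-17, 0) = 0, max(1, 0) = 1, max(10, 0) = 10
Node u (S = 30): continuation = e^(−0.12)·[0.8792·0.0000 + 0.1208·1.0000] = 0.1072; exercise value = 0.0000 ≤ continuation, so V_u = 0.1072
Node d (S = 15): continuation = e^(−0.12)·[0.8792·1.0000 + 0.1208·10.0000] = 1.8515; exercise value = 4.0000 > continuation, so V_d = 4.0000 (exercise)
Node 0 (S = 25): continuation = e^(−0.12)·[0.8792·0.1072 + 0.1208·4.0000] = 0.5123; exercise value = 0.0000 ≤ continuation, so V_0 = 0.5123

$0.51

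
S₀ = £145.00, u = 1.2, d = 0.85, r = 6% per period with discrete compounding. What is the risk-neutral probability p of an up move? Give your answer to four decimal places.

p = 0.6000

Risk-neutral probability p = (1 + 0.06 − 0.85)/(1.2 − 0.85) = 0.2100/0.3500 = 0.6000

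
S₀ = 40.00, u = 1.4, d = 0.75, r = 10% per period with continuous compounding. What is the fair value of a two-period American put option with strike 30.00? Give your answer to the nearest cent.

1.26

Risk-neutral probability p = (e^0.1 − 0.75)/(1.4 − 0.75) = 0.3552/0.6500 = 0.5464
Terminal stock prices: S_uu = 78.4, S_ud = 42, S_dd = 22.5
Terminal payoffs (K − S): max(-48.4, 0) = 0, max(-12, 0) = 0, max(7.5, 0) = 7.5
Node u (S = 56): continuation = e^(−0.1)·[0.5464·0.0000 + 0.4536·0.0000] = 0.0000; exercise value = 0.0000 ≤ continuation, so V_u = 0.0000
Node d (S = 30): continuation = e^(−0.1)·[0.5464·0.0000 + 0.4536·7.5000] = 3.0781; exercise value = 0.0000 ≤ continuation, so V_d = 3.0781
Node 0 (S = 40): continuation = e^(−0.1)·[0.5464·0.0000 + 0.4536·3.0781] = 1.2633; exercise value = 0.0000 ≤ continuation, so V_0 = 1.2633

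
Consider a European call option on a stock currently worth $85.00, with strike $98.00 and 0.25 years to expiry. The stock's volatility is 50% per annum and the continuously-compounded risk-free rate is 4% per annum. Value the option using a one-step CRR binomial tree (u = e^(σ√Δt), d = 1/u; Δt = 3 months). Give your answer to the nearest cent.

$5.05

CRR parameters: u = e^(σ√Δt) = e^(0.5·√0.25) = 1.2840, d = 1/u = 0.7788
Per-period rate: rΔt = 0.04·0.25 = 0.01, so R = e^0.01 = 1.0101
Risk-neutral probability p = (e^0.01 − 0.7788)/(1.2840 − 0.7788) = 0.2312/0.5052 = 0.4577
Terminal stock prices: S_u = 109.1, S_d = 66.2
Terminal payoffs (S − K): max(11.14, 0) = 11.14, max(-31.8, 0) = 0
Node 0 (S = 85): V_0 = e^(−0.01)·[0.4577·11.1422 + 0.5423·0.0000] = 5.0492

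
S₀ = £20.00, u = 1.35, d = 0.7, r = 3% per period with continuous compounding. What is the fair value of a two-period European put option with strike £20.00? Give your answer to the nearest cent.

Risk-neutral probability p = (e^0.03 − 0.7)/(1.35 − 0.7) = 0.3305/0.6500 = 0.5084
Terminal stock prices: S_uu = 36.45, S_ud = 18.9, S_dd = 9.8
Terminal payoffs (K − S): max(-16.45, 0) = 0, max(1.1, 0) = 1.1, max(10.2, 0) = 10.2
Node u (S = 27): V_u = e^(−0.03)·[0.5084·0.0000 + 0.4916·1.1000] = 0.5248
Node d (S = 14): V_d = e^(−0.03)·[0.5084·1.1000 + 0.4916·10.2000] = 5.4089
Node 0 (S = 20): V_0 = e^(−0.03)·[0.5084·0.5248 + 0.4916·5.4089] = 2.8394

£2.84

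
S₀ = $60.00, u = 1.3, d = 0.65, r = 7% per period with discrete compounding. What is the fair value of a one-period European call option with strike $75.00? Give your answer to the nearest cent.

$1.81

Risk-neutral probability p = (1 + 0.07 − 0.65)/(1.3 − 0.65) = 0.4200/0.6500 = 0.6462
Terminal stock prices: S_u = 78, S_d = 39
Terminal payoffs (S − K): max(3, 0) = 3, max(-36, 0) = 0
Node 0 (S = 60): V_0 = 1/1.07·[0.6462·3.0000 + 0.3538·0.0000] = 1.8116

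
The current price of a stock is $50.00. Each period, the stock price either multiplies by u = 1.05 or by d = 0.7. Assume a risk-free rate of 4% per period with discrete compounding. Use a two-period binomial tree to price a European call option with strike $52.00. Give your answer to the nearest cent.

$2.73

Risk-neutral probability p = (1 + 0.04 − 0.7)/(1.05 − 0.7) = 0.3400/0.3500 = 0.9714
Terminal stock prices: S_uu = 55.12, S_ud = 36.75, S_dd = 24.5
Terminal payoffs (S − K): max(3.125, 0) = 3.125, max(-15.25, 0) = 0, max(-27.5, 0) = 0
Node u (S = 52.5): V_u = 1/1.04·[0.9714·3.1250 + 0.0286·0.0000] = 2.9190
Node d (S = 35): V_d = 1/1.04·[0.9714·0.0000 + 0.0286·0.0000] = 0.0000
Node 0 (S = 50): V_0 = 1/1.04·[0.9714·2.9190 + 0.0286·0.0000] = 2.7265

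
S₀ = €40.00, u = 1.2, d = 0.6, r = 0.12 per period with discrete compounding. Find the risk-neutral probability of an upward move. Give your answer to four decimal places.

p = 0.8667

Risk-neutral probability p = (1 + 0.12 − 0.6)/(1.2 − 0.6) = 0.5200/0.6000 = 0.8667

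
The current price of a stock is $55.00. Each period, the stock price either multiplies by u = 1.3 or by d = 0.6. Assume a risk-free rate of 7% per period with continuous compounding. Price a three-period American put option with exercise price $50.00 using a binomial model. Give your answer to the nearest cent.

Risk-neutral probability p = (e^0.07 − 0.6)/(1.3 − 0.6) = 0.4725/0.7000 = 0.6750
Terminal stock prices: S_uuu = 120.8, S_uud = 55.77, S_udd = 25.74, S_ddd = 11.88
Terminal payoffs (K − S): max(-70.84, 0) = 0, max(-5.77, 0) = 0, max(24.26, 0) = 24.26, max(38.12, 0) = 38.12
Node uu (S = 92.95): continuation = e^(−0.07)·[0.6750·0.0000 + 0.3250·0.0000] = 0.0000; exercise value = 0.0000 ≤ continuation, so V_uu = 0.0000
Node ud (S = 42.9): continuation = e^(−0.07)·[0.6750·0.0000 + 0.3250·24.2600] = 7.3512; exercise value = 7.1000 ≤ continuation, so V_ud = 7.3512
Node dd (S = 19.8): continuation = e^(−0.07)·[0.6750·24.2600 + 0.3250·38.1200] = 26.8197; exercise value = 30.2000 > continuation, so V_dd = 30.2000 (exercise)
Node u (S = 71.5): continuation = e^(−0.07)·[0.6750·0.0000 + 0.3250·7.3512] = 2.2275; exercise value = 0.0000 ≤ continuation, so V_u = 2.2275
Node d (S = 33): continuation = e^(−0.07)·[0.6750·7.3512 + 0.3250·30.2000] = 13.7778; exercise value = 17.0000 > continuation, so V_d = 17.0000 (exercise)
Node 0 (S = 55): continuation = e^(−0.07)·[0.6750·2.2275 + 0.3250·17.0000] = 6.5533; exercise value = 0.0000 ≤ continuation, so V_0 = 6.5533

$6.55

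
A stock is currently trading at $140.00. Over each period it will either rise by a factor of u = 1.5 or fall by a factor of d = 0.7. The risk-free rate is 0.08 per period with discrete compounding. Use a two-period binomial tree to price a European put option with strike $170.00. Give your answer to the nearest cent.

$33.80

Risk-neutral probability p = (1 + 0.08 − 0.7)/(1.5 − 0.7) = 0.3800/0.8000 = 0.4750
Terminal stock prices: S_uu = 315, S_ud = 147, S_dd = 68.6
Terminal payoffs (K − S): max(-145, 0) = 0, max(23, 0) = 23, max(101.4, 0) = 101.4
Node u (S = 210): V_u = 1/1.08·[0.4750·0.0000 + 0.5250·23.0000] = 11.1806
Node d (S = 98): V_d = 1/1.08·[0.4750·23.0000 + 0.5250·101.4000] = 59.4074
Node 0 (S = 140): V_0 = 1/1.08·[0.4750·11.1806 + 0.5250·59.4074] = 33.7960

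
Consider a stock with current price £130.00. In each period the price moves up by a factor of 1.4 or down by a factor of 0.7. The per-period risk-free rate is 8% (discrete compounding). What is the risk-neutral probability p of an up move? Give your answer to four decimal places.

p = 0.5429

Risk-neutral probability p = (1 + 0.08 − 0.7)/(1.4 − 0.7) = 0.3800/0.7000 = 0.5429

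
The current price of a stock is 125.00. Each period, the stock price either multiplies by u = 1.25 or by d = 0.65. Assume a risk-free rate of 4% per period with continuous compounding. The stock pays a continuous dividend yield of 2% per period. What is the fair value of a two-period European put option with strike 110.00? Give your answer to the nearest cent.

11.42

Per-period risk-free factor R = e^0.04 = 1.0408; dividend-adjusted growth = e^(0.04−0.02) = 1.0202.
Risk-neutral probability p = (1.0202 − 0.65)/(1.25 − 0.65) = 0.3702/0.6000 = 0.6170
Terminal stock prices: S_uu = 195.3, S_ud = 101.6, S_dd = 52.81
Terminal payoffs (K − S): max(-85.31, 0) = 0, max(8.438, 0) = 8.438, max(57.19, 0) = 57.19
Node u (S = 156.2): V_u = e^(−0.04)·[0.6170·0.0000 + 0.3830·8.4375] = 3.1048
Node d (S = 81.25): V_d = e^(−0.04)·[0.6170·8.4375 + 0.3830·57.1875] = 26.0457
Node 0 (S = 125): V_0 = e^(−0.04)·[0.6170·3.1048 + 0.3830·26.0457] = 11.4249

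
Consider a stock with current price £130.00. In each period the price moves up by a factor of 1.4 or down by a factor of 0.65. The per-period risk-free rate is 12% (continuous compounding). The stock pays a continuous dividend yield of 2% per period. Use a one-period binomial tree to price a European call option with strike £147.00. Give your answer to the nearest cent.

Per-period risk-free factor R = e^0.12 = 1.1275; dividend-adjusted growth = e^(0.12−0.02) = 1.1052.
Risk-neutral probability p = (1.1052 − 0.65)/(1.4 − 0.65) = 0.4552/0.7500 = 0.6069
Terminal stock prices: S_u = 182, S_d = 84.5
Terminal payoffs (S − K): max(35, 0) = 35, max(-62.5, 0) = 0
Node 0 (S = 130): V_0 = e^(−0.12)·[0.6069·35.0000 + 0.3931·0.0000] = 18.8394

£18.84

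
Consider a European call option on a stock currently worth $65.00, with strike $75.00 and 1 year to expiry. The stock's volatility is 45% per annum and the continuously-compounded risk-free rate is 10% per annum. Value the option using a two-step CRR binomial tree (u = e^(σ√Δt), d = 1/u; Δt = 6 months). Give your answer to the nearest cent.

$10.83

CRR parameters: u = e^(σ√Δt) = e^(0.45·√0.5) = 1.3746, d = 1/u = 0.7275
Per-period rate: rΔt = 0.1·0.5 = 0.05, so R = e^0.05 = 1.0513
Risk-neutral probability p = (e^0.05 − 0.7275)/(1.3746 − 0.7275) = 0.3238/0.6472 = 0.5003
Terminal stock prices: S_uu = 122.8, S_ud = 65, S_dd = 34.4
Terminal payoffs (S − K): max(47.83, 0) = 47.83, max(-10, 0) = 0, max(-40.6, 0) = 0
Node u (S = 89.35): V_u = e^(−0.05)·[0.5003·47.8278 + 0.4997·0.0000] = 22.7629
Node d (S = 47.28): V_d = e^(−0.05)·[0.5003·0.0000 + 0.4997·0.0000] = 0.0000
Node 0 (S = 65): V_0 = e^(−0.05)·[0.5003·22.7629 + 0.4997·0.0000] = 10.8336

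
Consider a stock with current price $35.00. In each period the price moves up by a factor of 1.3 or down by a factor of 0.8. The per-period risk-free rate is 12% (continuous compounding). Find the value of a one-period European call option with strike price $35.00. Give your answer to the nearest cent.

$6.10

Risk-neutral probability p = (e^0.12 − 0.8)/(1.3 − 0.8) = 0.3275/0.5000 = 0.6550
Terminal stock prices: S_u = 45.5, S_d = 28
Terminal payoffs (S − K): max(10.5, 0) = 10.5, max(-7, 0) = 0
Node 0 (S = 35): V_0 = e^(−0.12)·[0.6550·10.5000 + 0.3450·0.0000] = 6.0997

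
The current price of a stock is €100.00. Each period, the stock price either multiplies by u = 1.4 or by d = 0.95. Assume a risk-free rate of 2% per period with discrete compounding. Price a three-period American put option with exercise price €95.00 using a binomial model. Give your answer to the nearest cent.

€5.26

Risk-neutral probability p = (1 + 0.02 − 0.95)/(1.4 − 0.95) = 0.0700/0.4500 = 0.1556
Terminal stock prices: S_uuu = 274.4, S_uud = 186.2, S_udd = 126.3, S_ddd = 85.74
Terminal payoffs (K − S): max(-179.4, 0) = 0, max(-91.2, 0) = 0, max(-31.35, 0) = 0, max(9.263, 0) = 9.263
Node uu (S = 196): continuation = 1/1.02·[0.1556·0.0000 + 0.8444·0.0000] = 0.0000; exercise value = 0.0000 ≤ continuation, so V_uu = 0.0000
Node ud (S = 133): continuation = 1/1.02·[0.1556·0.0000 + 0.8444·0.0000] = 0.0000; exercise value = 0.0000 ≤ continuation, so V_ud = 0.0000
Node dd (S = 90.25): continuation = 1/1.02·[0.1556·0.0000 + 0.8444·9.2625] = 7.6683; exercise value = 4.7500 ≤ continuation, so V_dd = 7.6683
Node u (S = 140): continuation = 1/1.02·[0.1556·0.0000 + 0.8444·0.0000] = 0.0000; exercise value = 0.0000 ≤ continuation, so V_u = 0.0000
Node d (S = 95): continuation = 1/1.02·[0.1556·0.0000 + 0.8444·7.6683] = 6.3485; exercise value = 0.0000 ≤ continuation, so V_d = 6.3485
Node 0 (S = 100): continuation = 1/1.02·[0.1556·0.0000 + 0.8444·6.3485] = 5.2558; exercise value = 0.0000 ≤ continuation, so V_0 = 5.2558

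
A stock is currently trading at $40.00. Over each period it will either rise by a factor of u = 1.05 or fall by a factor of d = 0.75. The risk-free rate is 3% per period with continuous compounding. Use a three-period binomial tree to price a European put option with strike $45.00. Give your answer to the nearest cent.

Risk-neutral probability p = (e^0.03 − 0.75)/(1.05 − 0.75) = 0.2805/0.3000 = 0.9348
Terminal stock prices: S_uuu = 46.31, S_uud = 33.08, S_udd = 23.62, S_ddd = 16.88
Terminal payoffs (K − S): max(-1.305, 0) = 0, max(11.92, 0) = 11.92, max(21.38, 0) = 21.38, max(28.12, 0) = 28.12
Node uu (S = 44.1): V_uu = e^(−0.03)·[0.9348·0.0000 + 0.0652·11.9250] = 0.7540
Node ud (S = 31.5): V_ud = e^(−0.03)·[0.9348·11.9250 + 0.0652·21.3750] = 12.1700
Node dd (S = 22.5): V_dd = e^(−0.03)·[0.9348·21.3750 + 0.0652·28.1250] = 21.1700
Node u (S = 42): V_u = e^(−0.03)·[0.9348·0.7540 + 0.0652·12.1700] = 1.4535
Node d (S = 30): V_d = e^(−0.03)·[0.9348·12.1700 + 0.0652·21.1700] = 12.3794
Node 0 (S = 40): V_0 = e^(−0.03)·[0.9348·1.4535 + 0.0652·12.3794] = 2.1013

$2.10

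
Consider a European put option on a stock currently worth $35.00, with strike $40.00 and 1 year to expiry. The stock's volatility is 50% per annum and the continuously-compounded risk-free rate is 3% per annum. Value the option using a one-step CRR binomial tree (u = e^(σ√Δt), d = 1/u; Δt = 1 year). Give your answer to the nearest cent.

$10.81

CRR parameters: u = e^(σ√Δt) = e^(0.5·√1) = 1.6487, d = 1/u = 0.6065
Per-period rate: rΔt = 0.03·1 = 0.03, so R = e^0.03 = 1.0305
Risk-neutral probability p = (e^0.03 − 0.6065)/(1.6487 − 0.6065) = 0.4239/1.0422 = 0.4068
Terminal stock prices: S_u = 57.71, S_d = 21.23
Terminal payoffs (K − S): max(-17.71, 0) = 0, max(18.77, 0) = 18.77
Node 0 (S = 35): V_0 = e^(−0.03)·[0.4068·0.0000 + 0.5932·18.7714] = 10.8068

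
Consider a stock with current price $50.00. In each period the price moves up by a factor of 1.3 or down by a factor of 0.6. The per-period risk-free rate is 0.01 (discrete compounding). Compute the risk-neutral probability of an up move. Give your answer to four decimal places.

Risk-neutral probability p = (1 + 0.01 − 0.6)/(1.3 − 0.6) = 0.4100/0.7000 = 0.5857

p = 0.5857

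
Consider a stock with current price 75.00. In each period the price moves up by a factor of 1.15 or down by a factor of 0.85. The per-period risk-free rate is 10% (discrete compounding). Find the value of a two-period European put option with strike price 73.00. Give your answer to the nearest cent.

Risk-neutral probability p = (1 + 0.1 − 0.85)/(1.15 − 0.85) = 0.2500/0.3000 = 0.8333
Terminal stock prices: S_uu = 99.19, S_ud = 73.31, S_dd = 54.19
Terminal payoffs (K − S): max(-26.19, 0) = 0, max(-0.3125, 0) = 0, max(18.81, 0) = 18.81
Node u (S = 86.25): V_u = 1/1.1·[0.8333·0.0000 + 0.1667·0.0000] = 0.0000
Node d (S = 63.75): V_d = 1/1.1·[0.8333·0.0000 + 0.1667·18.8125] = 2.8504
Node 0 (S = 75): V_0 = 1/1.1·[0.8333·0.0000 + 0.1667·2.8504] = 0.4319

0.43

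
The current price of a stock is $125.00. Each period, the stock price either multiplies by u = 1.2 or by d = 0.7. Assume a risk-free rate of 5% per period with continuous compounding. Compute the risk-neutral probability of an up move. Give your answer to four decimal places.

Risk-neutral probability p = (e^0.05 − 0.7)/(1.2 − 0.7) = 0.3513/0.5000 = 0.7025

p = 0.7025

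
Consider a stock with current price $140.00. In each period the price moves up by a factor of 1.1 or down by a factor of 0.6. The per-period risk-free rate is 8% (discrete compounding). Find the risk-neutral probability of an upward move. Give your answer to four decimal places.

p = 0.9600

Risk-neutral probability p = (1 + 0.08 − 0.6)/(1.1 − 0.6) = 0.4800/0.5000 = 0.9600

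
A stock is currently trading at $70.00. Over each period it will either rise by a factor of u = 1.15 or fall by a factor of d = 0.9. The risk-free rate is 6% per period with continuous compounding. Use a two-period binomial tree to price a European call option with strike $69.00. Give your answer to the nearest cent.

$10.16

Risk-neutral probability p = (e^0.06 − 0.9)/(1.15 − 0.9) = 0.1618/0.2500 = 0.6473
Terminal stock prices: S_uu = 92.57, S_ud = 72.45, S_dd = 56.7
Terminal payoffs (S − K): max(23.57, 0) = 23.57, max(3.45, 0) = 3.45, max(-12.3, 0) = 0
Node u (S = 80.5): V_u = e^(−0.06)·[0.6473·23.5750 + 0.3527·3.4500] = 15.5182
Node d (S = 63): V_d = e^(−0.06)·[0.6473·3.4500 + 0.3527·0.0000] = 2.1033
Node 0 (S = 70): V_0 = e^(−0.06)·[0.6473·15.5182 + 0.3527·2.1033] = 10.1592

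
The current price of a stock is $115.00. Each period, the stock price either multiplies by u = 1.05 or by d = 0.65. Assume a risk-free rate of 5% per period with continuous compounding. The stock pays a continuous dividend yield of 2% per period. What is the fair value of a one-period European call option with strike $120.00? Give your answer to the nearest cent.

Per-period risk-free factor R = e^0.05 = 1.0513; dividend-adjusted growth = e^(0.05−0.02) = 1.0305.
Risk-neutral probability p = (1.0305 − 0.65)/(1.05 − 0.65) = 0.3805/0.4000 = 0.9511
Terminal stock prices: S_u = 120.8, S_d = 74.75
Terminal payoffs (S − K): max(0.75, 0) = 0.75, max(-45.25, 0) = 0
Node 0 (S = 115): V_0 = e^(−0.05)·[0.9511·0.7500 + 0.0489·0.0000] = 0.6786

$0.68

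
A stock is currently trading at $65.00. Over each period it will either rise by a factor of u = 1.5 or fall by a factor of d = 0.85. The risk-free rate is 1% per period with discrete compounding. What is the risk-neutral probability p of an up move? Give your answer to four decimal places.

Risk-neutral probability p = (1 + 0.01 − 0.85)/(1.5 − 0.85) = 0.1600/0.6500 = 0.2462

p = 0.2462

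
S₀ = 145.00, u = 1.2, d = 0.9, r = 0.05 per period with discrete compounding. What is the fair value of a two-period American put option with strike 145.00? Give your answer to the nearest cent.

6.90

Risk-neutral probability p = (1 + 0.05 − 0.9)/(1.2 − 0.9) = 0.1500/0.3000 = 0.5000
Terminal stock prices: S_uu = 208.8, S_ud = 156.6, S_dd = 117.5
Terminal payoffs (K − S): max(-63.8, 0) = 0, max(-11.6, 0) = 0, max(27.55, 0) = 27.55
Node u (S = 174): continuation = 1/1.05·[0.5000·0.0000 + 0.5000·0.0000] = 0.0000; exercise value = 0.0000 ≤ continuation, so V_u = 0.0000
Node d (S = 130.5): continuation = 1/1.05·[0.5000·0.0000 + 0.5000·27.5500] = 13.1190; exercise value = 14.5000 > continuation, so V_d = 14.5000 (exercise)
Node 0 (S = 145): continuation = 1/1.05·[0.5000·0.0000 + 0.5000·14.5000] = 6.9048; exercise value = 0.0000 ≤ continuation, so V_0 = 6.9048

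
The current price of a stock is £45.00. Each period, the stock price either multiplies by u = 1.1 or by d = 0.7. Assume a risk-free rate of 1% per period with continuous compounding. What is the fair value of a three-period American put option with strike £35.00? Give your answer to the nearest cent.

Risk-neutral probability p = (e^0.01 − 0.7)/(1.1 − 0.7) = 0.3101/0.4000 = 0.7751
Terminal stock prices: S_uuu = 59.9, S_uud = 38.12, S_udd = 24.25, S_ddd = 15.43
Terminal payoffs (K − S): max(-24.9, 0) = 0, max(-3.115, 0) = 0, max(10.75, 0) = 10.75, max(19.57, 0) = 19.57
Node uu (S = 54.45): continuation = e^(−0.01)·[0.7751·0.0000 + 0.2249·0.0000] = 0.0000; exercise value = 0.0000 ≤ continuation, so V_uu = 0.0000
Node ud (S = 34.65): continuation = e^(−0.01)·[0.7751·0.0000 + 0.2249·10.7450] = 2.3922; exercise value = 0.3500 ≤ continuation, so V_ud = 2.3922
Node dd (S = 22.05): continuation = e^(−0.01)·[0.7751·10.7450 + 0.2249·19.5650] = 12.6017; exercise value = 12.9500 > continuation, so V_dd = 12.9500 (exercise)
Node u (S = 49.5): continuation = e^(−0.01)·[0.7751·0.0000 + 0.2249·2.3922] = 0.5326; exercise value = 0.0000 ≤ continuation, so V_u = 0.5326
Node d (S = 31.5): continuation = e^(−0.01)·[0.7751·2.3922 + 0.2249·12.9500] = 4.7190; exercise value = 3.5000 ≤ continuation, so V_d = 4.7190
Node 0 (S = 45): continuation = e^(−0.01)·[0.7751·0.5326 + 0.2249·4.7190] = 1.4593; exercise value = 0.0000 ≤ continuation, so V_0 = 1.4593

£1.46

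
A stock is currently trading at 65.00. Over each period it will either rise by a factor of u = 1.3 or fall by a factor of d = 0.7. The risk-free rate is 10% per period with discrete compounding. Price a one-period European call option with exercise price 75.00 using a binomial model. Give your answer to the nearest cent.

Risk-neutral probability p = (1 + 0.1 − 0.7)/(1.3 − 0.7) = 0.4000/0.6000 = 0.6667
Terminal stock prices: S_u = 84.5, S_d = 45.5
Terminal payoffs (S − K): max(9.5, 0) = 9.5, max(-29.5, 0) = 0
Node 0 (S = 65): V_0 = 1/1.1·[0.6667·9.5000 + 0.3333·0.0000] = 5.7576

5.76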